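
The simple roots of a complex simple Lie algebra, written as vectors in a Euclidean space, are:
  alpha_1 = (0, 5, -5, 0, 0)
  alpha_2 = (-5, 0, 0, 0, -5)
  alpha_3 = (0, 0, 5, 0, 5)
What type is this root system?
A_3

Compute the Cartan integers a_ij = 2(alpha_i, alpha_j)/(alpha_j, alpha_j); the resulting 3x3 Cartan matrix is
[[2, 0, -1], [0, 2, -1], [-1, -1, 2]].
All simple roots have the same length, so the diagram is simply laced. The associated Dynkin diagram is a chain of 3 nodes with single edges (A_3), so the type is A_3 (the algebra sl(4)).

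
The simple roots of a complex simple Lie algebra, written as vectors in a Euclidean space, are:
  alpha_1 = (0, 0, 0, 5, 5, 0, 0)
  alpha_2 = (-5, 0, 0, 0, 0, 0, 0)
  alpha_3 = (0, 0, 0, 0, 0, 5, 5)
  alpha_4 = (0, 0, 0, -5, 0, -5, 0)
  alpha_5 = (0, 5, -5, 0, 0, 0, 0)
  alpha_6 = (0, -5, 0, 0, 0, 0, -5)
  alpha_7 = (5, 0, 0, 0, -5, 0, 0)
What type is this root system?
B_7 (so(15))

Compute the Cartan integers a_ij = 2(alpha_i, alpha_j)/(alpha_j, alpha_j); the resulting 7x7 Cartan matrix is
[[2, 0, 0, -1, 0, 0, -1], [0, 2, 0, 0, 0, 0, -1], [0, 0, 2, -1, 0, -1, 0], [-1, 0, -1, 2, 0, 0, 0], [0, 0, 0, 0, 2, -1, 0], [0, 0, -1, 0, -1, 2, 0], [-1, -2, 0, 0, 0, 0, 2]].
The roots have two lengths (squared-length ratio 2:1); the short ones are alpha_{2}. The associated Dynkin diagram is a chain of 7 nodes with a double edge at one end; the terminal node there is the unique short simple root (B_7), so the type is B_7 (the algebra so(15)).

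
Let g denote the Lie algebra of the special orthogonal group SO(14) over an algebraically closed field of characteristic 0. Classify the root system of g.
type D_7

This is so(14) with 14 even, which has dimension 14(14-1)/2 = 91 and rank 14/2 = 7. In the classification of classical Lie algebras, the orthogonal algebra so(2n) in an even number of variables has type D_n; here n = 7, so the Dynkin diagram is a chain of 5 nodes with a fork of two nodes at one end (D_7). Hence the type is D_7.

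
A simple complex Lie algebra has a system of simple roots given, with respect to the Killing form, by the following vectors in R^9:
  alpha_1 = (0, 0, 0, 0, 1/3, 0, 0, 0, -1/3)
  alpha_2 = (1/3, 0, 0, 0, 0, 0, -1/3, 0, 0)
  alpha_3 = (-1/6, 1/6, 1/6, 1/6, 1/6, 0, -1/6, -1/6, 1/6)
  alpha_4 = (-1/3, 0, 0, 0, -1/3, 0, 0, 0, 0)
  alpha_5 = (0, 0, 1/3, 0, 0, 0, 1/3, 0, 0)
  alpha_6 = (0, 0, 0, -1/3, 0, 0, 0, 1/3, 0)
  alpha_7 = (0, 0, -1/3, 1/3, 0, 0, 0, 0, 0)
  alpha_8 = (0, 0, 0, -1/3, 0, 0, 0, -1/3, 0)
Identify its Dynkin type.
Compute the Cartan integers a_ij = 2(alpha_i, alpha_j)/(alpha_j, alpha_j); the resulting 8x8 Cartan matrix is
[[2, 0, 0, -1, 0, 0, 0, 0], [0, 2, 0, -1, -1, 0, 0, 0], [0, 0, 2, 0, 0, -1, 0, 0], [-1, -1, 0, 2, 0, 0, 0, 0], [0, -1, 0, 0, 2, 0, -1, 0], [0, 0, -1, 0, 0, 2, -1, 0], [0, 0, 0, 0, -1, -1, 2, -1], [0, 0, 0, 0, 0, 0, -1, 2]].
All simple roots have the same length, so the diagram is simply laced. The associated Dynkin diagram is a chain of 7 nodes with one extra node attached to the third node from one end (E_8), so the type is E_8.

E8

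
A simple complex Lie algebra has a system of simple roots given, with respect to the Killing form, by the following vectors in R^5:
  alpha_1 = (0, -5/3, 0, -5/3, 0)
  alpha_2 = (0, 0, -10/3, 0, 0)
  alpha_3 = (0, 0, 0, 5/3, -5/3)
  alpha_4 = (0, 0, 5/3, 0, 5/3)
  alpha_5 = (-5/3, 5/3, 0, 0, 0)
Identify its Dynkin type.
Compute the Cartan integers a_ij = 2(alpha_i, alpha_j)/(alpha_j, alpha_j); the resulting 5x5 Cartan matrix is
[[2, 0, -1, 0, -1], [0, 2, 0, -2, 0], [-1, 0, 2, -1, 0], [0, -1, -1, 2, 0], [-1, 0, 0, 0, 2]].
The roots have two lengths (squared-length ratio 2:1); the short ones are alpha_{1,3,4,5}. The associated Dynkin diagram is a chain of 5 nodes with a double edge at one end; the terminal node there is the unique long simple root (C_5), so the type is C_5 (the algebra sp(10)).

C_5 (sp(10))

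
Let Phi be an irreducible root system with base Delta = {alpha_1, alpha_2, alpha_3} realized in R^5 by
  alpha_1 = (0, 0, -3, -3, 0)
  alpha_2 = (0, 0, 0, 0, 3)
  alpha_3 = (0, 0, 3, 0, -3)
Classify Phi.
type B_3

Compute the Cartan integers a_ij = 2(alpha_i, alpha_j)/(alpha_j, alpha_j); the resulting 3x3 Cartan matrix is
[[2, 0, -1], [0, 2, -1], [-1, -2, 2]].
The roots have two lengths (squared-length ratio 2:1); the short ones are alpha_{2}. The associated Dynkin diagram is a chain of 3 nodes with a double edge at one end; the terminal node there is the unique short simple root (B_3), so the type is B_3 (the algebra so(7)).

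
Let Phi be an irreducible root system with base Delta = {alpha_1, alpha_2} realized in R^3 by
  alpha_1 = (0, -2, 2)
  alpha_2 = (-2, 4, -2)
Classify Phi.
G_2

Compute the Cartan integers a_ij = 2(alpha_i, alpha_j)/(alpha_j, alpha_j); the resulting 2x2 Cartan matrix is
[[2, -1], [-3, 2]].
The roots have two lengths (squared-length ratio 3:1); the short ones are alpha_{1}. The associated Dynkin diagram is two nodes joined by a triple edge (G_2), so the type is G_2.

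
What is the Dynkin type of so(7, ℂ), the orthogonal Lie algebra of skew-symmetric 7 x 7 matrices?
B_3

This is so(7) with 7 odd, which has dimension 7(7-1)/2 = 21 and rank (7-1)/2 = 3. In the classification of classical Lie algebras, the orthogonal algebra so(2n+1) in an odd number of variables has type B_n; here n = 3, so the Dynkin diagram is a chain of 3 nodes with a double edge at one end; the terminal node there is the unique short simple root (B_3). Hence the type is B_3.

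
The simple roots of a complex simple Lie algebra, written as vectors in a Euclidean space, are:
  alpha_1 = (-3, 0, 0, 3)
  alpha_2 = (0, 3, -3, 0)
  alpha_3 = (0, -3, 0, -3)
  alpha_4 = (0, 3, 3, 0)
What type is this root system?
D_4 (so(8))

Compute the Cartan integers a_ij = 2(alpha_i, alpha_j)/(alpha_j, alpha_j); the resulting 4x4 Cartan matrix is
[[2, 0, -1, 0], [0, 2, -1, 0], [-1, -1, 2, -1], [0, 0, -1, 2]].
All simple roots have the same length, so the diagram is simply laced. The associated Dynkin diagram is a chain of 2 nodes with a fork of two nodes at one end (D_4), so the type is D_4 (the algebra so(8)).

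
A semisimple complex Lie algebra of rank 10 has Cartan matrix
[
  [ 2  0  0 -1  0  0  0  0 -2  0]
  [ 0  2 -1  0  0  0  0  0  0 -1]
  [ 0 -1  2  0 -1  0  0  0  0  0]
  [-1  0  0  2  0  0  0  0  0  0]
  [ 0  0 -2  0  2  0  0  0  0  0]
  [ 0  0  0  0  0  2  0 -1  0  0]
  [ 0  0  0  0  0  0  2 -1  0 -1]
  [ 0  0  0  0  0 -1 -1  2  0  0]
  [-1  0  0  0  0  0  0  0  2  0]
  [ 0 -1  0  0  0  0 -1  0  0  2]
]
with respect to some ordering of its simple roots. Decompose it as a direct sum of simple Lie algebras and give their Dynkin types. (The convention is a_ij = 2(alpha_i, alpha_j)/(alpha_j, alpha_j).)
The diagram associated to this matrix has two connected components: the simple roots {alpha_1, alpha_4, alpha_9} form a chain of 3 nodes with a double edge at one end; the terminal node there is the unique short simple root (B_3), and {alpha_2, alpha_3, alpha_5, alpha_6, alpha_7, alpha_8, alpha_10} form a chain of 7 nodes with a double edge at one end; the terminal node there is the unique long simple root (C_7). A semisimple Lie algebra decomposes uniquely as the direct sum of simple ideals, one per connected component of its Dynkin diagram, so g ≅ B_3 ⊕ C_7 (dimension 21 + 105 = 126).

B_3 (so(7)) + C_7 (sp(14))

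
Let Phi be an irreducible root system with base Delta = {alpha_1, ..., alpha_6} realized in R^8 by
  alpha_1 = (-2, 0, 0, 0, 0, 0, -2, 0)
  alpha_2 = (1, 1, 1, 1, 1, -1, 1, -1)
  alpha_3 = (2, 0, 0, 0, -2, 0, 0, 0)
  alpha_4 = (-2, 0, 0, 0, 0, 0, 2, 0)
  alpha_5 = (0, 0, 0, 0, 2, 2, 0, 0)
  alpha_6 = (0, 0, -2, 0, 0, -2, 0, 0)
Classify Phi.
E6

Compute the Cartan integers a_ij = 2(alpha_i, alpha_j)/(alpha_j, alpha_j); the resulting 6x6 Cartan matrix is
[[2, -1, -1, 0, 0, 0], [-1, 2, 0, 0, 0, 0], [-1, 0, 2, -1, -1, 0], [0, 0, -1, 2, 0, 0], [0, 0, -1, 0, 2, -1], [0, 0, 0, 0, -1, 2]].
All simple roots have the same length, so the diagram is simply laced. The associated Dynkin diagram is a chain of 5 nodes with one extra node attached to the third node from one end (E_6), so the type is E_6.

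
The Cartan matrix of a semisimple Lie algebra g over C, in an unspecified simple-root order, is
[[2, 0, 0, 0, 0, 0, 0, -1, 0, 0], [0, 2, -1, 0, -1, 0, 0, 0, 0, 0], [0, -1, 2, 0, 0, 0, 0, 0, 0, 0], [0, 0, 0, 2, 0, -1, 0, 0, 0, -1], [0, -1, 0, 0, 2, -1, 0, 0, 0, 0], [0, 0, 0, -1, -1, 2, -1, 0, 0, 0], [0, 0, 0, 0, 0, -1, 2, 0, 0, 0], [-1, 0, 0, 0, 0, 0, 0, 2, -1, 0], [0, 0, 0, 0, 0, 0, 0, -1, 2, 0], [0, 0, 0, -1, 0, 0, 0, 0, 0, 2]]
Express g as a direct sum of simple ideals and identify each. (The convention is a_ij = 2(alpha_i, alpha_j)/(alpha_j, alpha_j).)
The diagram associated to this matrix has two connected components: the simple roots {alpha_1, alpha_8, alpha_9} form a chain of 3 nodes with single edges (A_3), and {alpha_2, alpha_3, alpha_4, alpha_5, alpha_6, alpha_7, alpha_10} form a chain of 6 nodes with one extra node attached to the third node from one end (E_7). A semisimple Lie algebra decomposes uniquely as the direct sum of simple ideals, one per connected component of its Dynkin diagram, so g ≅ A_3 ⊕ E_7 (dimension 15 + 133 = 148).

A3 ⊕ E7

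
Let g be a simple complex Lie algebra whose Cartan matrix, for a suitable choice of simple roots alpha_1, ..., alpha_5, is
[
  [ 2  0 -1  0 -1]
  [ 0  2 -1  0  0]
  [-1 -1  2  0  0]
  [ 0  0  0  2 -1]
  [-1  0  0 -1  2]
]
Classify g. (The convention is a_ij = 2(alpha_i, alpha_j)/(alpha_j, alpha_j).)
The matrix has rank 5 with 2's on the diagonal. Reading the off-diagonal entries as Dynkin edges (a single edge where a_ij = a_ji = -1; a double or triple edge where a_ij * a_ji = 2 or 3), the diagram is a chain of 5 nodes with single edges (A_5). One simple-root ordering that puts it in standard form is (alpha_4, alpha_5, alpha_1, alpha_3, alpha_2). So the algebra is type A_5, i.e. sl(6).

type A_5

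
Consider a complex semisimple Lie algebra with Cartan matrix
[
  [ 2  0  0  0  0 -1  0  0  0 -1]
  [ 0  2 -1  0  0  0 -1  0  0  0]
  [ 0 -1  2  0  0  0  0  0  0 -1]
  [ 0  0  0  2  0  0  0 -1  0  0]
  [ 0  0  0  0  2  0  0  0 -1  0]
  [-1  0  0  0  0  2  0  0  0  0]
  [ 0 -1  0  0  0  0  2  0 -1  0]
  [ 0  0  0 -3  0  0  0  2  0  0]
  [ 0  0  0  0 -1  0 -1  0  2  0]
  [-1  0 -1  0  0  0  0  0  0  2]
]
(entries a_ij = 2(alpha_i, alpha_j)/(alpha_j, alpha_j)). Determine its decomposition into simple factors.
The diagram associated to this matrix has two connected components: the simple roots {alpha_1, alpha_2, alpha_3, alpha_5, alpha_6, alpha_7, alpha_9, alpha_10} form a chain of 8 nodes with single edges (A_8), and {alpha_4, alpha_8} form two nodes joined by a triple edge (G_2). A semisimple Lie algebra decomposes uniquely as the direct sum of simple ideals, one per connected component of its Dynkin diagram, so g ≅ A_8 ⊕ G_2 (dimension 80 + 14 = 94).

type A_8 ⊕ type G_2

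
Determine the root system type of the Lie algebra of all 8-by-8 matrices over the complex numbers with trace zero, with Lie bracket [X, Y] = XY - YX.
This is sl(8), which has dimension 8^2 - 1 = 63 and rank 8 - 1 = 7 (a Cartan subalgebra is the diagonal traceless matrices). In the classification of classical Lie algebras, the special linear algebra sl(n+1) has type A_n; here n = 7, so the Dynkin diagram is a chain of 7 nodes with single edges (A_7). Hence the type is A_7.

type A_7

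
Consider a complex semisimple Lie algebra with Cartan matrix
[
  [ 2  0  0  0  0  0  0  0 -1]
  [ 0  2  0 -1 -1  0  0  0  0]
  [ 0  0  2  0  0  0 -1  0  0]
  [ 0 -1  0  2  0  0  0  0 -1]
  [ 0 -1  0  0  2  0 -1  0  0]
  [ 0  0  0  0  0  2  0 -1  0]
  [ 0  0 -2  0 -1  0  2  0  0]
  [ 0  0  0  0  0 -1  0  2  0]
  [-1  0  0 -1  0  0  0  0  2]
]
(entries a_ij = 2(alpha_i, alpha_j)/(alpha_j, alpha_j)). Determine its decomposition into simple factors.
The diagram associated to this matrix has two connected components: the simple roots {alpha_6, alpha_8} form a chain of 2 nodes with single edges (A_2), and {alpha_1, alpha_2, alpha_3, alpha_4, alpha_5, alpha_7, alpha_9} form a chain of 7 nodes with a double edge at one end; the terminal node there is the unique short simple root (B_7). A semisimple Lie algebra decomposes uniquely as the direct sum of simple ideals, one per connected component of its Dynkin diagram, so g ≅ A_2 ⊕ B_7 (dimension 8 + 105 = 113).

type A_2 + type B_7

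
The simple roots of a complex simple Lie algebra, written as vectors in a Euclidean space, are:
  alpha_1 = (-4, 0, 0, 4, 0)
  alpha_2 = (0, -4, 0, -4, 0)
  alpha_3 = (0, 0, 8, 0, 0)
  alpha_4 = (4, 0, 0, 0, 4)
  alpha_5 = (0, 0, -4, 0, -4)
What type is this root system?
type C_5

Compute the Cartan integers a_ij = 2(alpha_i, alpha_j)/(alpha_j, alpha_j); the resulting 5x5 Cartan matrix is
[[2, -1, 0, -1, 0], [-1, 2, 0, 0, 0], [0, 0, 2, 0, -2], [-1, 0, 0, 2, -1], [0, 0, -1, -1, 2]].
The roots have two lengths (squared-length ratio 2:1); the short ones are alpha_{1,2,4,5}. The associated Dynkin diagram is a chain of 5 nodes with a double edge at one end; the terminal node there is the unique long simple root (C_5), so the type is C_5 (the algebra sp(10)).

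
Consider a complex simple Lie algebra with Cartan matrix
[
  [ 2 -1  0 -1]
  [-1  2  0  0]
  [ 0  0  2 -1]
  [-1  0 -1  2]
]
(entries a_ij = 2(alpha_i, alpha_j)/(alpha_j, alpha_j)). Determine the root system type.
type A_4

The matrix has rank 4 with 2's on the diagonal. Reading the off-diagonal entries as Dynkin edges (a single edge where a_ij = a_ji = -1; a double or triple edge where a_ij * a_ji = 2 or 3), the diagram is a chain of 4 nodes with single edges (A_4). One simple-root ordering that puts it in standard form is (alpha_3, alpha_4, alpha_1, alpha_2). So the algebra is type A_4, i.e. sl(5).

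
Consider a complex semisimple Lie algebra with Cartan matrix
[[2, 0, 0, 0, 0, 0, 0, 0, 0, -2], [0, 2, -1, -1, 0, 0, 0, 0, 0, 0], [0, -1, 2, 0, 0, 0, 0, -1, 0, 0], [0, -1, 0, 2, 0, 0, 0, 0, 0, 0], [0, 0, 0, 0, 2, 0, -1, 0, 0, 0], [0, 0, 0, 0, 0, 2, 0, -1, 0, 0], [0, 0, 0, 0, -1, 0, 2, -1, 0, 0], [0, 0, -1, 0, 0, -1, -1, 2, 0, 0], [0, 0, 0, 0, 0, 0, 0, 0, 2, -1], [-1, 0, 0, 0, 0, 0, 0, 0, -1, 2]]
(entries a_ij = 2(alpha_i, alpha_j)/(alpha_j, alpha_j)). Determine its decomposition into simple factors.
C3 ⊕ E7

The diagram associated to this matrix has two connected components: the simple roots {alpha_1, alpha_9, alpha_10} form a chain of 3 nodes with a double edge at one end; the terminal node there is the unique long simple root (C_3), and {alpha_2, alpha_3, alpha_4, alpha_5, alpha_6, alpha_7, alpha_8} form a chain of 6 nodes with one extra node attached to the third node from one end (E_7). A semisimple Lie algebra decomposes uniquely as the direct sum of simple ideals, one per connected component of its Dynkin diagram, so g ≅ C_3 ⊕ E_7 (dimension 21 + 133 = 154).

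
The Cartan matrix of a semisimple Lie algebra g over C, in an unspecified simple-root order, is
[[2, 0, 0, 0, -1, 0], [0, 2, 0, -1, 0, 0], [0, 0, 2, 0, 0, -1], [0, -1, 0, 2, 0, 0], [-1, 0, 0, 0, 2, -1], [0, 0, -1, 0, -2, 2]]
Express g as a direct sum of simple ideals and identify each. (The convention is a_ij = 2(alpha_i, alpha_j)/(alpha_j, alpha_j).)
The diagram associated to this matrix has two connected components: the simple roots {alpha_2, alpha_4} form a chain of 2 nodes with single edges (A_2), and {alpha_1, alpha_3, alpha_5, alpha_6} form a chain of 4 nodes with a double edge between the middle two (F_4). A semisimple Lie algebra decomposes uniquely as the direct sum of simple ideals, one per connected component of its Dynkin diagram, so g ≅ A_2 ⊕ F_4 (dimension 8 + 52 = 60).

type A_2 + type F_4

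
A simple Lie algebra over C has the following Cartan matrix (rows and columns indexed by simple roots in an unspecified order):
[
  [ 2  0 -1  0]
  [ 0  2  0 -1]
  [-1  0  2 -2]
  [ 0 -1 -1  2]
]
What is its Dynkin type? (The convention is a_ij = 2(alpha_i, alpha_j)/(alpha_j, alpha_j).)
F_4

The matrix has rank 4 with 2's on the diagonal. Reading the off-diagonal entries as Dynkin edges (a single edge where a_ij = a_ji = -1; a double or triple edge where a_ij * a_ji = 2 or 3), the diagram is a chain of 4 nodes with a double edge between the middle two (F_4). One simple-root ordering that puts it in standard form is (alpha_1, alpha_3, alpha_4, alpha_2). So the algebra is type F_4.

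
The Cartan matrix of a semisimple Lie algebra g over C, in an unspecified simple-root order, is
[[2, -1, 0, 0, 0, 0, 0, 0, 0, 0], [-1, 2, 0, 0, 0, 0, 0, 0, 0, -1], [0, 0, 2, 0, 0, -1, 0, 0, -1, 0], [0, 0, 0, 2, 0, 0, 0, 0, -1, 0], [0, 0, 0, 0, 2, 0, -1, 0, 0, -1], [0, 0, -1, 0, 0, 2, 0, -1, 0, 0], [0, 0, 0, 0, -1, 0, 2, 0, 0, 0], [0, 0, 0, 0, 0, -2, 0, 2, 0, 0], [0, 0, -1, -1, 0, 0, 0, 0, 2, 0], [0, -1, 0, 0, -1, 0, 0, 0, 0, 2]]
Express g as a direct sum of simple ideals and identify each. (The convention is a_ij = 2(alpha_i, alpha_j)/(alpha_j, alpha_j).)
The diagram associated to this matrix has two connected components: the simple roots {alpha_1, alpha_2, alpha_5, alpha_7, alpha_10} form a chain of 5 nodes with single edges (A_5), and {alpha_3, alpha_4, alpha_6, alpha_8, alpha_9} form a chain of 5 nodes with a double edge at one end; the terminal node there is the unique long simple root (C_5). A semisimple Lie algebra decomposes uniquely as the direct sum of simple ideals, one per connected component of its Dynkin diagram, so g ≅ A_5 ⊕ C_5 (dimension 35 + 55 = 90).

A_5 (sl(6)) ⊕ C_5 (sp(10))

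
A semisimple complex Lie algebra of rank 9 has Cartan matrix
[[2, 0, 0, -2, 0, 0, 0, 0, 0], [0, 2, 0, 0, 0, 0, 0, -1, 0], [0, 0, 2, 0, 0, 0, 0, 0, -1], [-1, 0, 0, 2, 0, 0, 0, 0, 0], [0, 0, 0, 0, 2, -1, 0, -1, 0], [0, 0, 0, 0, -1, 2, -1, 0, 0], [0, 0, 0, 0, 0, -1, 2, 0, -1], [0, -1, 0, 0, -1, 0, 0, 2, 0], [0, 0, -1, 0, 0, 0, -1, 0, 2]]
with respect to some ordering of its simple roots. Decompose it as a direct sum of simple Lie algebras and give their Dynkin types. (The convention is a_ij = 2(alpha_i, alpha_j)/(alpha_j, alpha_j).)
The diagram associated to this matrix has two connected components: the simple roots {alpha_2, alpha_3, alpha_5, alpha_6, alpha_7, alpha_8, alpha_9} form a chain of 7 nodes with single edges (A_7), and {alpha_1, alpha_4} form a chain of 2 nodes with a double edge at one end; the terminal node there is the unique short simple root (B_2). A semisimple Lie algebra decomposes uniquely as the direct sum of simple ideals, one per connected component of its Dynkin diagram, so g ≅ A_7 ⊕ B_2 (dimension 63 + 10 = 73).

A_7 ⊕ B_2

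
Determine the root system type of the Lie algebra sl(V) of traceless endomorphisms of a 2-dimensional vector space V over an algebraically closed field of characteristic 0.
This is sl(2), which has dimension 2^2 - 1 = 3 and rank 2 - 1 = 1 (a Cartan subalgebra is the diagonal traceless matrices). In the classification of classical Lie algebras, the special linear algebra sl(n+1) has type A_n; here n = 1, so the Dynkin diagram is a chain of 1 nodes with single edges (A_1). Hence the type is A_1.

A_1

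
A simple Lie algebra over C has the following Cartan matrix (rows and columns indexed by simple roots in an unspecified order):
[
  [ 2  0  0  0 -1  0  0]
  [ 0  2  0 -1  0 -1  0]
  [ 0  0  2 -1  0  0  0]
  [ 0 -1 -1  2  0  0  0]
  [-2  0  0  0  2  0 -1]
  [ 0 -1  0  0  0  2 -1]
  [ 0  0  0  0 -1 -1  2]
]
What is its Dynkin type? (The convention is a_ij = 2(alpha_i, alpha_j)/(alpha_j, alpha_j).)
The matrix has rank 7 with 2's on the diagonal. Reading the off-diagonal entries as Dynkin edges (a single edge where a_ij = a_ji = -1; a double or triple edge where a_ij * a_ji = 2 or 3), the diagram is a chain of 7 nodes with a double edge at one end; the terminal node there is the unique short simple root (B_7). One simple-root ordering that puts it in standard form is (alpha_3, alpha_4, alpha_2, alpha_6, alpha_7, alpha_5, alpha_1). So the algebra is type B_7, i.e. so(15).

type B_7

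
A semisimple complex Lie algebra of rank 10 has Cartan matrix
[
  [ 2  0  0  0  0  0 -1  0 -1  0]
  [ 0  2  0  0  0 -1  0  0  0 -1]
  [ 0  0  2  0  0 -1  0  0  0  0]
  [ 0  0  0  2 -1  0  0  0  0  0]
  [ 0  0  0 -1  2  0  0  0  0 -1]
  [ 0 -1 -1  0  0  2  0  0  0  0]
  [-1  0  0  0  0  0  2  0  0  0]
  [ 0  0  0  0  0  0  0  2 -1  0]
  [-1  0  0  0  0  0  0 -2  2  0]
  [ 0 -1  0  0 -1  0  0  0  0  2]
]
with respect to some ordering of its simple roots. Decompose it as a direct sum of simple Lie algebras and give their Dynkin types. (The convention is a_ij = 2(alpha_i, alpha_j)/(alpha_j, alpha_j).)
A_6 ⊕ B_4

The diagram associated to this matrix has two connected components: the simple roots {alpha_2, alpha_3, alpha_4, alpha_5, alpha_6, alpha_10} form a chain of 6 nodes with single edges (A_6), and {alpha_1, alpha_7, alpha_8, alpha_9} form a chain of 4 nodes with a double edge at one end; the terminal node there is the unique short simple root (B_4). A semisimple Lie algebra decomposes uniquely as the direct sum of simple ideals, one per connected component of its Dynkin diagram, so g ≅ A_6 ⊕ B_4 (dimension 48 + 36 = 84).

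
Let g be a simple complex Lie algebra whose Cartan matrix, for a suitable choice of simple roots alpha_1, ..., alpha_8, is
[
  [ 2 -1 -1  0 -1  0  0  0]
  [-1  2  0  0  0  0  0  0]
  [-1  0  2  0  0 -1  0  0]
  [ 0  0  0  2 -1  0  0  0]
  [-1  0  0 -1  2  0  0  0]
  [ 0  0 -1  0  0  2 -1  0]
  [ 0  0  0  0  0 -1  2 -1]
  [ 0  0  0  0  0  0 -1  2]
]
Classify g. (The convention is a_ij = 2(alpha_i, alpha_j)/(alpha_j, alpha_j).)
The matrix has rank 8 with 2's on the diagonal. Reading the off-diagonal entries as Dynkin edges (a single edge where a_ij = a_ji = -1; a double or triple edge where a_ij * a_ji = 2 or 3), the diagram is a chain of 7 nodes with one extra node attached to the third node from one end (E_8). One simple-root ordering that puts it in standard form is (alpha_4, alpha_2, alpha_5, alpha_1, alpha_3, alpha_6, alpha_7, alpha_8). So the algebra is type E_8.

E8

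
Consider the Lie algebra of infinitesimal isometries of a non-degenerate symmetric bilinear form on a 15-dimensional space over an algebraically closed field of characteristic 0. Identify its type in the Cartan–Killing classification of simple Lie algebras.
This is so(15) with 15 odd, which has dimension 15(15-1)/2 = 105 and rank (15-1)/2 = 7. In the classification of classical Lie algebras, the orthogonal algebra so(2n+1) in an odd number of variables has type B_n; here n = 7, so the Dynkin diagram is a chain of 7 nodes with a double edge at one end; the terminal node there is the unique short simple root (B_7). Hence the type is B_7.

type B_7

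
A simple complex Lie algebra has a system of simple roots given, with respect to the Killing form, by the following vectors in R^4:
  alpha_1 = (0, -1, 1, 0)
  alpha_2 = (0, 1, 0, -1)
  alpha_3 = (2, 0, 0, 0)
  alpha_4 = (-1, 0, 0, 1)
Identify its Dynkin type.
Compute the Cartan integers a_ij = 2(alpha_i, alpha_j)/(alpha_j, alpha_j); the resulting 4x4 Cartan matrix is
[[2, -1, 0, 0], [-1, 2, 0, -1], [0, 0, 2, -2], [0, -1, -1, 2]].
The roots have two lengths (squared-length ratio 2:1); the short ones are alpha_{1,2,4}. The associated Dynkin diagram is a chain of 4 nodes with a double edge at one end; the terminal node there is the unique long simple root (C_4), so the type is C_4 (the algebra sp(8)).

C4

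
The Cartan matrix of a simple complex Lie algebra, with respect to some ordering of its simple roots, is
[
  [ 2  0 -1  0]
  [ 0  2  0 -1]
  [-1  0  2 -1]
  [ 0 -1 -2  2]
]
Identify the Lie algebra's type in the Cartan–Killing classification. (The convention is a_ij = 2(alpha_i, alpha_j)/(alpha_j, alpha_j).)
The matrix has rank 4 with 2's on the diagonal. Reading the off-diagonal entries as Dynkin edges (a single edge where a_ij = a_ji = -1; a double or triple edge where a_ij * a_ji = 2 or 3), the diagram is a chain of 4 nodes with a double edge between the middle two (F_4). One simple-root ordering that puts it in standard form is (alpha_2, alpha_4, alpha_3, alpha_1). So the algebra is type F_4.

F_4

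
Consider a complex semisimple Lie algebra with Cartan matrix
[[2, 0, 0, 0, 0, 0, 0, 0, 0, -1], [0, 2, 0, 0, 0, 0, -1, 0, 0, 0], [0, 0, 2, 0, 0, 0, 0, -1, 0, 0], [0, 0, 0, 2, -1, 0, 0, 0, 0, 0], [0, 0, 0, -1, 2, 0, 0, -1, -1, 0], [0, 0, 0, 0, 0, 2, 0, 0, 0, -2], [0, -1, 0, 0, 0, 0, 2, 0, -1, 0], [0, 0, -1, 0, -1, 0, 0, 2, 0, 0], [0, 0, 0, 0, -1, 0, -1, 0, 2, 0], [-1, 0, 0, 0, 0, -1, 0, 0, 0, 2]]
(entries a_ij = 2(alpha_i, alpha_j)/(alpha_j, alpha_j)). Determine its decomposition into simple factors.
C_3 (sp(6)) + E_7

The diagram associated to this matrix has two connected components: the simple roots {alpha_1, alpha_6, alpha_10} form a chain of 3 nodes with a double edge at one end; the terminal node there is the unique long simple root (C_3), and {alpha_2, alpha_3, alpha_4, alpha_5, alpha_7, alpha_8, alpha_9} form a chain of 6 nodes with one extra node attached to the third node from one end (E_7). A semisimple Lie algebra decomposes uniquely as the direct sum of simple ideals, one per connected component of its Dynkin diagram, so g ≅ C_3 ⊕ E_7 (dimension 21 + 133 = 154).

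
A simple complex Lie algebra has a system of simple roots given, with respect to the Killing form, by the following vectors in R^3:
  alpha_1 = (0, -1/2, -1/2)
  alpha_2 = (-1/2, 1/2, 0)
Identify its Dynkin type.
Compute the Cartan integers a_ij = 2(alpha_i, alpha_j)/(alpha_j, alpha_j); the resulting 2x2 Cartan matrix is
[[2, -1], [-1, 2]].
All simple roots have the same length, so the diagram is simply laced. The associated Dynkin diagram is a chain of 2 nodes with single edges (A_2), so the type is A_2 (the algebra sl(3)).

A_2 (sl(3))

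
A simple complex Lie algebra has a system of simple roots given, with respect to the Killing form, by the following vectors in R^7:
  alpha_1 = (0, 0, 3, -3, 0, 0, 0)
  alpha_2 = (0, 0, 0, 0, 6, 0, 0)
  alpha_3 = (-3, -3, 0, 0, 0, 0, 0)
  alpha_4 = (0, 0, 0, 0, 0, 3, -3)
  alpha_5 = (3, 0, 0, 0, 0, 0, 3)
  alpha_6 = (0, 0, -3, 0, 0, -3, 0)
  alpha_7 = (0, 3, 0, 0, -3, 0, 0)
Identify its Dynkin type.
C7

Compute the Cartan integers a_ij = 2(alpha_i, alpha_j)/(alpha_j, alpha_j); the resulting 7x7 Cartan matrix is
[[2, 0, 0, 0, 0, -1, 0], [0, 2, 0, 0, 0, 0, -2], [0, 0, 2, 0, -1, 0, -1], [0, 0, 0, 2, -1, -1, 0], [0, 0, -1, -1, 2, 0, 0], [-1, 0, 0, -1, 0, 2, 0], [0, -1, -1, 0, 0, 0, 2]].
The roots have two lengths (squared-length ratio 2:1); the short ones are alpha_{1,3,4,5,6,7}. The associated Dynkin diagram is a chain of 7 nodes with a double edge at one end; the terminal node there is the unique long simple root (C_7), so the type is C_7 (the algebra sp(14)).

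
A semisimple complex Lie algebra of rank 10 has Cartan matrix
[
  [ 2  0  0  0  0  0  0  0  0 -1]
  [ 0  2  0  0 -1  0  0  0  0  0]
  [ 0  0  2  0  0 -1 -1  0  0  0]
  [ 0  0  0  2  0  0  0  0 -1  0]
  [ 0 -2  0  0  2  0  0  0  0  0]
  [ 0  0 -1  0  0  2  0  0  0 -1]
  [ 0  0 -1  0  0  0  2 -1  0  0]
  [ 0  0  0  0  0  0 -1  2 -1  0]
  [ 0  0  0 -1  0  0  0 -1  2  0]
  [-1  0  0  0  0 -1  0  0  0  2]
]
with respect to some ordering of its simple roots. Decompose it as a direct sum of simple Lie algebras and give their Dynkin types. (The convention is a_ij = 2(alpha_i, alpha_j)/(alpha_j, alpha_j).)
The diagram associated to this matrix has two connected components: the simple roots {alpha_1, alpha_3, alpha_4, alpha_6, alpha_7, alpha_8, alpha_9, alpha_10} form a chain of 8 nodes with single edges (A_8), and {alpha_2, alpha_5} form a chain of 2 nodes with a double edge at one end; the terminal node there is the unique short simple root (B_2). A semisimple Lie algebra decomposes uniquely as the direct sum of simple ideals, one per connected component of its Dynkin diagram, so g ≅ A_8 ⊕ B_2 (dimension 80 + 10 = 90).

A_8 (sl(9)) ⊕ B_2 (so(5))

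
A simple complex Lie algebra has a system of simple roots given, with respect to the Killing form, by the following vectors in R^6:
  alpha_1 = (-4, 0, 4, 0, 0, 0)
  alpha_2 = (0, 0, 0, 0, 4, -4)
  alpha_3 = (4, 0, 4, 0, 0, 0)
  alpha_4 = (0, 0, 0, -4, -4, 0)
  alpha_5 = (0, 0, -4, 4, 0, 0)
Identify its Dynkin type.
Compute the Cartan integers a_ij = 2(alpha_i, alpha_j)/(alpha_j, alpha_j); the resulting 5x5 Cartan matrix is
[[2, 0, 0, 0, -1], [0, 2, 0, -1, 0], [0, 0, 2, 0, -1], [0, -1, 0, 2, -1], [-1, 0, -1, -1, 2]].
All simple roots have the same length, so the diagram is simply laced. The associated Dynkin diagram is a chain of 3 nodes with a fork of two nodes at one end (D_5), so the type is D_5 (the algebra so(10)).

type D_5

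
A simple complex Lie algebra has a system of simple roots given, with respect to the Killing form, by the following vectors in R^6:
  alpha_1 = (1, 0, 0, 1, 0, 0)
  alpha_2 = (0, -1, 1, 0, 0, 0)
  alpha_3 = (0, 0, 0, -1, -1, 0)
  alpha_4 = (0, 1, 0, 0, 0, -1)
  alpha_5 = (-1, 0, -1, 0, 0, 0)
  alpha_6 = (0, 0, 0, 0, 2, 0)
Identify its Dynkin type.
C_6

Compute the Cartan integers a_ij = 2(alpha_i, alpha_j)/(alpha_j, alpha_j); the resulting 6x6 Cartan matrix is
[[2, 0, -1, 0, -1, 0], [0, 2, 0, -1, -1, 0], [-1, 0, 2, 0, 0, -1], [0, -1, 0, 2, 0, 0], [-1, -1, 0, 0, 2, 0], [0, 0, -2, 0, 0, 2]].
The roots have two lengths (squared-length ratio 2:1); the short ones are alpha_{1,2,3,4,5}. The associated Dynkin diagram is a chain of 6 nodes with a double edge at one end; the terminal node there is the unique long simple root (C_6), so the type is C_6 (the algebra sp(12)).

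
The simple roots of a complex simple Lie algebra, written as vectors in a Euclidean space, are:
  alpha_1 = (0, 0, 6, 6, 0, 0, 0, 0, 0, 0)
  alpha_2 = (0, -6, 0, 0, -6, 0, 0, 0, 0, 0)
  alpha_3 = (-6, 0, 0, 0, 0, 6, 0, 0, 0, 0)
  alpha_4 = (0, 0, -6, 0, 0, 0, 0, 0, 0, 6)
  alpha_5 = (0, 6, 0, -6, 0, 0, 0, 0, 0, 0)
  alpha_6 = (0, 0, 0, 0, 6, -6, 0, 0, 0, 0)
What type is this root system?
Compute the Cartan integers a_ij = 2(alpha_i, alpha_j)/(alpha_j, alpha_j); the resulting 6x6 Cartan matrix is
[[2, 0, 0, -1, -1, 0], [0, 2, 0, 0, -1, -1], [0, 0, 2, 0, 0, -1], [-1, 0, 0, 2, 0, 0], [-1, -1, 0, 0, 2, 0], [0, -1, -1, 0, 0, 2]].
All simple roots have the same length, so the diagram is simply laced. The associated Dynkin diagram is a chain of 6 nodes with single edges (A_6), so the type is A_6 (the algebra sl(7)).

type A_6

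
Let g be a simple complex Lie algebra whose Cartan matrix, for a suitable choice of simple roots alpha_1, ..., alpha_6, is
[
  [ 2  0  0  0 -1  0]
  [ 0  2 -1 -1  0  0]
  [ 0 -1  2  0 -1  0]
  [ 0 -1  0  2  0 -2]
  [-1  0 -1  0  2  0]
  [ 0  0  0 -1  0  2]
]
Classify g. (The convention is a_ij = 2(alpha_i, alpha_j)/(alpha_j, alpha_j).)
B_6 (so(13))

The matrix has rank 6 with 2's on the diagonal. Reading the off-diagonal entries as Dynkin edges (a single edge where a_ij = a_ji = -1; a double or triple edge where a_ij * a_ji = 2 or 3), the diagram is a chain of 6 nodes with a double edge at one end; the terminal node there is the unique short simple root (B_6). One simple-root ordering that puts it in standard form is (alpha_1, alpha_5, alpha_3, alpha_2, alpha_4, alpha_6). So the algebra is type B_6, i.e. so(13).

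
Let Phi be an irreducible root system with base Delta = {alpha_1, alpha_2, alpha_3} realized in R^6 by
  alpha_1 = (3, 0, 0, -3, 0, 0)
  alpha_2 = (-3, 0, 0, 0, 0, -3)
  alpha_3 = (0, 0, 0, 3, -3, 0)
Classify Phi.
A_3

Compute the Cartan integers a_ij = 2(alpha_i, alpha_j)/(alpha_j, alpha_j); the resulting 3x3 Cartan matrix is
[[2, -1, -1], [-1, 2, 0], [-1, 0, 2]].
All simple roots have the same length, so the diagram is simply laced. The associated Dynkin diagram is a chain of 3 nodes with single edges (A_3), so the type is A_3 (the algebra sl(4)).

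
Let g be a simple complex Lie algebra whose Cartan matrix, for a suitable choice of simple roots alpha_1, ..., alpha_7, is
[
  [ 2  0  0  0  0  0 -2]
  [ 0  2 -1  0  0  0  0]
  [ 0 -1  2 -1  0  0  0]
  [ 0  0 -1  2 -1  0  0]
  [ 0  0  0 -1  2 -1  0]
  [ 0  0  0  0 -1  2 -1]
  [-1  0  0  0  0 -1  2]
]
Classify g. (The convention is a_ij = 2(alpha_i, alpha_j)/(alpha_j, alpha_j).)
C7

The matrix has rank 7 with 2's on the diagonal. Reading the off-diagonal entries as Dynkin edges (a single edge where a_ij = a_ji = -1; a double or triple edge where a_ij * a_ji = 2 or 3), the diagram is a chain of 7 nodes with a double edge at one end; the terminal node there is the unique long simple root (C_7). One simple-root ordering that puts it in standard form is (alpha_2, alpha_3, alpha_4, alpha_5, alpha_6, alpha_7, alpha_1). So the algebra is type C_7, i.e. sp(14).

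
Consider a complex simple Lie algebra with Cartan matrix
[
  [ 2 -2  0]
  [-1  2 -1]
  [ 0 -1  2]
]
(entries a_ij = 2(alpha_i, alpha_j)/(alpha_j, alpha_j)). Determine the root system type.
The matrix has rank 3 with 2's on the diagonal. Reading the off-diagonal entries as Dynkin edges (a single edge where a_ij = a_ji = -1; a double or triple edge where a_ij * a_ji = 2 or 3), the diagram is a chain of 3 nodes with a double edge at one end; the terminal node there is the unique long simple root (C_3). One simple-root ordering that puts it in standard form is (alpha_3, alpha_2, alpha_1). So the algebra is type C_3, i.e. sp(6).

C_3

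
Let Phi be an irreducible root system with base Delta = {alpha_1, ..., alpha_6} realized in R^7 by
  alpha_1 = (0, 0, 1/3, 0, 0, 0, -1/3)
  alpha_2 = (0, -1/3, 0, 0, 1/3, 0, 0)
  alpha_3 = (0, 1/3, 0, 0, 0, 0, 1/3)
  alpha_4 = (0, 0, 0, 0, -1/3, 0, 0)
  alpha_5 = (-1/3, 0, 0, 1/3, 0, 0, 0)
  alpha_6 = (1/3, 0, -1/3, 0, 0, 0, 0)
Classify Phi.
B_6 (so(13))

Compute the Cartan integers a_ij = 2(alpha_i, alpha_j)/(alpha_j, alpha_j); the resulting 6x6 Cartan matrix is
[[2, 0, -1, 0, 0, -1], [0, 2, -1, -2, 0, 0], [-1, -1, 2, 0, 0, 0], [0, -1, 0, 2, 0, 0], [0, 0, 0, 0, 2, -1], [-1, 0, 0, 0, -1, 2]].
The roots have two lengths (squared-length ratio 2:1); the short ones are alpha_{4}. The associated Dynkin diagram is a chain of 6 nodes with a double edge at one end; the terminal node there is the unique short simple root (B_6), so the type is B_6 (the algebra so(13)).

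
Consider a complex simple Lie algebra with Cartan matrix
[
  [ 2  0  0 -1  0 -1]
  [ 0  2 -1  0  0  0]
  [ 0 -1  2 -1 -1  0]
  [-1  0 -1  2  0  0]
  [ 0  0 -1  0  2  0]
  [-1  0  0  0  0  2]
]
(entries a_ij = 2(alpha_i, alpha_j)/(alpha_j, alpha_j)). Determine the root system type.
The matrix has rank 6 with 2's on the diagonal. Reading the off-diagonal entries as Dynkin edges (a single edge where a_ij = a_ji = -1; a double or triple edge where a_ij * a_ji = 2 or 3), the diagram is a chain of 4 nodes with a fork of two nodes at one end (D_6). One simple-root ordering that puts it in standard form is (alpha_6, alpha_1, alpha_4, alpha_3, alpha_5, alpha_2). So the algebra is type D_6, i.e. so(12).

D_6 (so(12))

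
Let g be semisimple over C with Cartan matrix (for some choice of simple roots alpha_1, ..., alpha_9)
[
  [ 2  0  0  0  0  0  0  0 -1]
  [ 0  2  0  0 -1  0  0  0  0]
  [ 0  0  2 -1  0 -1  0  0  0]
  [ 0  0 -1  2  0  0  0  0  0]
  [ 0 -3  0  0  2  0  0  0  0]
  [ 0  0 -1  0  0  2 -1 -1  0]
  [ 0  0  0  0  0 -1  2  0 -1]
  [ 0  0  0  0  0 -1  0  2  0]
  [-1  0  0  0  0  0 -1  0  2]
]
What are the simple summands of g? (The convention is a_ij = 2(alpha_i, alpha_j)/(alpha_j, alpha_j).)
E7 ⊕ G2

The diagram associated to this matrix has two connected components: the simple roots {alpha_1, alpha_3, alpha_4, alpha_6, alpha_7, alpha_8, alpha_9} form a chain of 6 nodes with one extra node attached to the third node from one end (E_7), and {alpha_2, alpha_5} form two nodes joined by a triple edge (G_2). A semisimple Lie algebra decomposes uniquely as the direct sum of simple ideals, one per connected component of its Dynkin diagram, so g ≅ E_7 ⊕ G_2 (dimension 133 + 14 = 147).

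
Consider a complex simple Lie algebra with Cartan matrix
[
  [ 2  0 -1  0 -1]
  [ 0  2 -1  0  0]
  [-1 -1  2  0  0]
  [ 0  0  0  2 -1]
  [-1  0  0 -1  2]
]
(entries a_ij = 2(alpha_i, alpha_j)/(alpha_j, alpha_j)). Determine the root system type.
The matrix has rank 5 with 2's on the diagonal. Reading the off-diagonal entries as Dynkin edges (a single edge where a_ij = a_ji = -1; a double or triple edge where a_ij * a_ji = 2 or 3), the diagram is a chain of 5 nodes with single edges (A_5). One simple-root ordering that puts it in standard form is (alpha_4, alpha_5, alpha_1, alpha_3, alpha_2). So the algebra is type A_5, i.e. sl(6).

A_5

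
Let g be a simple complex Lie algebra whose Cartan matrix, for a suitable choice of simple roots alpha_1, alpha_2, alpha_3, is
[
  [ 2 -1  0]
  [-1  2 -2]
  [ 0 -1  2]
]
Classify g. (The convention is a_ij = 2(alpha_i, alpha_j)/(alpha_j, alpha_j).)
B_3 (so(7))

The matrix has rank 3 with 2's on the diagonal. Reading the off-diagonal entries as Dynkin edges (a single edge where a_ij = a_ji = -1; a double or triple edge where a_ij * a_ji = 2 or 3), the diagram is a chain of 3 nodes with a double edge at one end; the terminal node there is the unique short simple root (B_3). One simple-root ordering that puts it in standard form is (alpha_1, alpha_2, alpha_3). So the algebra is type B_3, i.e. so(7).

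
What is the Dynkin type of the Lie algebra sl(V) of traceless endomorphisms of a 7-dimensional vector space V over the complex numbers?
A_6 (sl(7))

This is sl(7), which has dimension 7^2 - 1 = 48 and rank 7 - 1 = 6 (a Cartan subalgebra is the diagonal traceless matrices). In the classification of classical Lie algebras, the special linear algebra sl(n+1) has type A_n; here n = 6, so the Dynkin diagram is a chain of 6 nodes with single edges (A_6). Hence the type is A_6.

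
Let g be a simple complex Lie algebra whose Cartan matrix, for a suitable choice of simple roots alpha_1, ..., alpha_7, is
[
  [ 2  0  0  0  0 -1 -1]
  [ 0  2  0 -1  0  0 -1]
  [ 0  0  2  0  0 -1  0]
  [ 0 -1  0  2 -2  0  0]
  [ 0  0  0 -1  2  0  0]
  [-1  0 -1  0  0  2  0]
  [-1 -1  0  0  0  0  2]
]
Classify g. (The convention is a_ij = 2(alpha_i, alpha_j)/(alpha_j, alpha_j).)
The matrix has rank 7 with 2's on the diagonal. Reading the off-diagonal entries as Dynkin edges (a single edge where a_ij = a_ji = -1; a double or triple edge where a_ij * a_ji = 2 or 3), the diagram is a chain of 7 nodes with a double edge at one end; the terminal node there is the unique short simple root (B_7). One simple-root ordering that puts it in standard form is (alpha_3, alpha_6, alpha_1, alpha_7, alpha_2, alpha_4, alpha_5). So the algebra is type B_7, i.e. so(15).

type B_7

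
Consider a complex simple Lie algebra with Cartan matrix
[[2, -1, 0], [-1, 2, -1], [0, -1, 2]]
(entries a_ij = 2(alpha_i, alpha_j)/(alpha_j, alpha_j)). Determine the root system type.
A_3

The matrix has rank 3 with 2's on the diagonal. Reading the off-diagonal entries as Dynkin edges (a single edge where a_ij = a_ji = -1; a double or triple edge where a_ij * a_ji = 2 or 3), the diagram is a chain of 3 nodes with single edges (A_3). One simple-root ordering that puts it in standard form is (alpha_3, alpha_2, alpha_1). So the algebra is type A_3, i.e. sl(4).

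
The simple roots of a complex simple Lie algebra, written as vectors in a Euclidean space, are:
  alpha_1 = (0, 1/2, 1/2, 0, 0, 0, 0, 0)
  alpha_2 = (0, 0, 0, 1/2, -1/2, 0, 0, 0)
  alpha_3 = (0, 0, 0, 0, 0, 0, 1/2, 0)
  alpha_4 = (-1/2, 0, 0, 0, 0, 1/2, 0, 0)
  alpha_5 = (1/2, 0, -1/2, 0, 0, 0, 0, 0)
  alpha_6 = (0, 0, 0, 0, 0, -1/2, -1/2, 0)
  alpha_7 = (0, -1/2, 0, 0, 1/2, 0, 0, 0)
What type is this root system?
Compute the Cartan integers a_ij = 2(alpha_i, alpha_j)/(alpha_j, alpha_j); the resulting 7x7 Cartan matrix is
[[2, 0, 0, 0, -1, 0, -1], [0, 2, 0, 0, 0, 0, -1], [0, 0, 2, 0, 0, -1, 0], [0, 0, 0, 2, -1, -1, 0], [-1, 0, 0, -1, 2, 0, 0], [0, 0, -2, -1, 0, 2, 0], [-1, -1, 0, 0, 0, 0, 2]].
The roots have two lengths (squared-length ratio 2:1); the short ones are alpha_{3}. The associated Dynkin diagram is a chain of 7 nodes with a double edge at one end; the terminal node there is the unique short simple root (B_7), so the type is B_7 (the algebra so(15)).

type B_7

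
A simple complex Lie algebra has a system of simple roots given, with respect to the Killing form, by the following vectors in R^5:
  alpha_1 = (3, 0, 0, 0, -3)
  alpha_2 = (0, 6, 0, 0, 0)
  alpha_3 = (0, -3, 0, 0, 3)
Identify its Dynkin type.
C_3 (sp(6))

Compute the Cartan integers a_ij = 2(alpha_i, alpha_j)/(alpha_j, alpha_j); the resulting 3x3 Cartan matrix is
[[2, 0, -1], [0, 2, -2], [-1, -1, 2]].
The roots have two lengths (squared-length ratio 2:1); the short ones are alpha_{1,3}. The associated Dynkin diagram is a chain of 3 nodes with a double edge at one end; the terminal node there is the unique long simple root (C_3), so the type is C_3 (the algebra sp(6)).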